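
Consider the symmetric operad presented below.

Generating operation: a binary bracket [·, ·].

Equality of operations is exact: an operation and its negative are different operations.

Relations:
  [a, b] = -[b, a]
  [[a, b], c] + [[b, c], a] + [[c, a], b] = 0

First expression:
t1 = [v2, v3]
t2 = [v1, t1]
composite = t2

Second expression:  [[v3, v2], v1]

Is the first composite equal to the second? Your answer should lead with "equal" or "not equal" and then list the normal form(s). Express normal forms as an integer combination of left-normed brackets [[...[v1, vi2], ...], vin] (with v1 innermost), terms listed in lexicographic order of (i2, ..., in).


Reducing the first expression gives [[v1, v2], v3] - [[v1, v3], v2]
Reducing the second expression gives [[v1, v2], v3] - [[v1, v3], v2]
Identical normal forms: equal.

equal; both compose to [[v1, v2], v3] - [[v1, v3], v2]


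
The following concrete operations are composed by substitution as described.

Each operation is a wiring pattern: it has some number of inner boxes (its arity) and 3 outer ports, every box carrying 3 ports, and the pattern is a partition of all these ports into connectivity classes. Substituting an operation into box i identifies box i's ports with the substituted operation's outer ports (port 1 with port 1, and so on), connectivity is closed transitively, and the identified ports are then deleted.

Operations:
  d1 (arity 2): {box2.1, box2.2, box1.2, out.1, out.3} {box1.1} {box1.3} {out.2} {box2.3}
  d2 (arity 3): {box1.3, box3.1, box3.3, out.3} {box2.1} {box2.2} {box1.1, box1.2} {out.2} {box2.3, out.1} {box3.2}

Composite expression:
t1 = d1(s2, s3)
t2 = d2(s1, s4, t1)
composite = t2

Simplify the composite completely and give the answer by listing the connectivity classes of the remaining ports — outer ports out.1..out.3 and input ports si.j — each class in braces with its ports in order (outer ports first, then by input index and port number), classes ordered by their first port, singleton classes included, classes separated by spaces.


{out.1, s4.3} {out.2} {out.3, s1.3, s2.2, s3.1, s3.2} {s1.1, s1.2} {s2.1} {s2.3} {s3.3} {s4.1} {s4.2}


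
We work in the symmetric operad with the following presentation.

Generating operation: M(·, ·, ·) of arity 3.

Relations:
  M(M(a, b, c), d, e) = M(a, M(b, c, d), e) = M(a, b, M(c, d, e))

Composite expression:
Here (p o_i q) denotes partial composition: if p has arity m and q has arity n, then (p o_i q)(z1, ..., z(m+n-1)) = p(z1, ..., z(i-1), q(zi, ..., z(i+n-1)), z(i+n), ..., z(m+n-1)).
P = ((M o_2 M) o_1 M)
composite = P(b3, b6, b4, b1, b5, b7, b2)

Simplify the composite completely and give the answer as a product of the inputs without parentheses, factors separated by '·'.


b3 · b6 · b4 · b1 · b5 · b7 · b2

Associativity of M dissolves the nesting; only the b-input order survives.
M(b3, b6, b4) linearizes to b3 · b6 · b4
M(b1, b5, b7) linearizes to b1 · b5 · b7
M(M(b3, b6, b4), M(b1, b5, b7), b2) linearizes to b3 · b6 · b4 · b1 · b5 · b7 · b2


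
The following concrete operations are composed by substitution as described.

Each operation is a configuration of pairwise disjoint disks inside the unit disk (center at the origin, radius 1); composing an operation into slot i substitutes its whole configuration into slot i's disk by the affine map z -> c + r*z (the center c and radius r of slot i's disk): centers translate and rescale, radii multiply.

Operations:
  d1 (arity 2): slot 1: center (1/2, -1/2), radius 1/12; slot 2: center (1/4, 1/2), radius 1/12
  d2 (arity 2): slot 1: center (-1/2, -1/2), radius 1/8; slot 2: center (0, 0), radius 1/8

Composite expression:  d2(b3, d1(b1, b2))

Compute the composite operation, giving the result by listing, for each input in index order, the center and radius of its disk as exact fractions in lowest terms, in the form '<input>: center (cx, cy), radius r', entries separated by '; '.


Each b-disk chains the slot maps above it in d2; radii multiply.
tracing b3 down its 1-map path: center (-1/2, -1/2), radius 1/8
tracing b1 down its 2-map path: center (1/16, -1/16), radius 1/96
tracing b2 down its 2-map path: center (1/32, 1/16), radius 1/96

b1: center (1/16, -1/16), radius 1/96; b2: center (1/32, 1/16), radius 1/96; b3: center (-1/2, -1/2), radius 1/8


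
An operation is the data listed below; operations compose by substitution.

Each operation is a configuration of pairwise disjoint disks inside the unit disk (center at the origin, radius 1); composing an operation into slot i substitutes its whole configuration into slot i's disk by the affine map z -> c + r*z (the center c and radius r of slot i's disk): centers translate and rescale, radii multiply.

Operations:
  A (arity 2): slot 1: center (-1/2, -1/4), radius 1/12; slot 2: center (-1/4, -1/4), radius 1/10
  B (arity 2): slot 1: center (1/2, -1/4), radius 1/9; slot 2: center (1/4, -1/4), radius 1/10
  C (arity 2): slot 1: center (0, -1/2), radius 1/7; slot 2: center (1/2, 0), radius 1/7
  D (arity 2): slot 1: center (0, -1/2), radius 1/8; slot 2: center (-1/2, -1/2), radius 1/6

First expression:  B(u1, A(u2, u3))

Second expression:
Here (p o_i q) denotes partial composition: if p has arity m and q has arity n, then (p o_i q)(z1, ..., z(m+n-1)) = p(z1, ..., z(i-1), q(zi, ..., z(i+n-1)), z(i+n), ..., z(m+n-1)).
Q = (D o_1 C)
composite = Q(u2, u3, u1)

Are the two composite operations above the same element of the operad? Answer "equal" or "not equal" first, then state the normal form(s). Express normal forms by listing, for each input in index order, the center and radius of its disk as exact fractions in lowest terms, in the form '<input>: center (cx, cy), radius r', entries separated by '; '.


not equal; first: u1: center (1/2, -1/4), radius 1/9; u2: center (1/5, -11/40), radius 1/120; u3: center (9/40, -11/40), radius 1/100; second: u1: center (-1/2, -1/2), radius 1/6; u2: center (0, -9/16), radius 1/56; u3: center (1/16, -1/2), radius 1/56

Normal form of the first expression: u1: center (1/2, -1/4), radius 1/9; u2: center (1/5, -11/40), radius 1/120; u3: center (9/40, -11/40), radius 1/100
Normal form of the second expression: u1: center (-1/2, -1/2), radius 1/6; u2: center (0, -9/16), radius 1/56; u3: center (1/16, -1/2), radius 1/56
They disagree, so not equal.


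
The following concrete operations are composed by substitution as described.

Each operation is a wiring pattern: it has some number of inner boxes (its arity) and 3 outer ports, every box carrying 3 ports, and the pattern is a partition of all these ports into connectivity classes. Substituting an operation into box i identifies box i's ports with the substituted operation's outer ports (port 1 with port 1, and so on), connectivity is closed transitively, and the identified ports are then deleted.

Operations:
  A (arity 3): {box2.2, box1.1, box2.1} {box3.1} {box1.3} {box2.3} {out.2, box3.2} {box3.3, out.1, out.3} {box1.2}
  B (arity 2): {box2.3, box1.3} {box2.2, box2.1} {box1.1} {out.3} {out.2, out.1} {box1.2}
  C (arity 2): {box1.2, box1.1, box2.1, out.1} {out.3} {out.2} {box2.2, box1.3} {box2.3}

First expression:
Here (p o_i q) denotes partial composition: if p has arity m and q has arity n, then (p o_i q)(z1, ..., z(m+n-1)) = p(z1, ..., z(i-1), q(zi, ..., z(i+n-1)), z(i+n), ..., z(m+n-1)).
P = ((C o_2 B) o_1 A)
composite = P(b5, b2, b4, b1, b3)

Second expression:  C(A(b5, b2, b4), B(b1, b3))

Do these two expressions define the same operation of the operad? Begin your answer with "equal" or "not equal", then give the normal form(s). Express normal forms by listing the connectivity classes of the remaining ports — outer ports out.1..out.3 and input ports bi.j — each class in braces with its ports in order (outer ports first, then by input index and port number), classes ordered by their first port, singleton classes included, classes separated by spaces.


equal; both compose to {out.1, b4.2, b4.3} {out.2} {out.3} {b1.1} {b1.2} {b1.3, b3.3} {b2.1, b2.2, b5.1} {b2.3} {b3.1, b3.2} {b4.1} {b5.2} {b5.3}

The first composite normalizes to {out.1, b4.2, b4.3} {out.2} {out.3} {b1.1} {b1.2} {b1.3, b3.3} {b2.1, b2.2, b5.1} {b2.3} {b3.1, b3.2} {b4.1} {b5.2} {b5.3}
The second composite normalizes to {out.1, b4.2, b4.3} {out.2} {out.3} {b1.1} {b1.2} {b1.3, b3.3} {b2.1, b2.2, b5.1} {b2.3} {b3.1, b3.2} {b4.1} {b5.2} {b5.3}
The forms coincide; equal.


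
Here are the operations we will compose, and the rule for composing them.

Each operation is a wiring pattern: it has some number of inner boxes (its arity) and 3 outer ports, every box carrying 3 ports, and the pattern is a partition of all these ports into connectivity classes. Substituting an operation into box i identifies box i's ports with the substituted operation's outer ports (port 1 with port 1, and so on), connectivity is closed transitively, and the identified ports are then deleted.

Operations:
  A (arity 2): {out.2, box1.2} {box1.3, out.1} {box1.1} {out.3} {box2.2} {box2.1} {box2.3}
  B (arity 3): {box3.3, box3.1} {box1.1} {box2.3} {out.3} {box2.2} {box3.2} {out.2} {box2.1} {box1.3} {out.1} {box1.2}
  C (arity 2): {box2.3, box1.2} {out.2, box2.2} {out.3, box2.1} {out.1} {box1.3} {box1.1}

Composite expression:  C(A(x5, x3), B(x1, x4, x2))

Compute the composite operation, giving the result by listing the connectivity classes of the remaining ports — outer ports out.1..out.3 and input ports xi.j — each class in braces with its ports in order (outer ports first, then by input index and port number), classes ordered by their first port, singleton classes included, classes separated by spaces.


{out.1} {out.2} {out.3} {x1.1} {x1.2} {x1.3} {x2.1, x2.3} {x2.2} {x3.1} {x3.2} {x3.3} {x4.1} {x4.2} {x4.3} {x5.1} {x5.2} {x5.3}

Reachability decides: close wires over C-identified ports.
composing A on (x5, x3), with out.j its own outer ports: {out.1, x5.3} {out.2, x5.2} {out.3} {x3.1} {x3.2} {x3.3} {x5.1}
composing B on (x1, x4, x2), with out.j its own outer ports: {out.1} {out.2} {out.3} {x1.1} {x1.2} {x1.3} {x2.1, x2.3} {x2.2} {x4.1} {x4.2} {x4.3}
composing C on (x5, x3, x1, x4, x2), with out.j its own outer ports: {out.1} {out.2} {out.3} {x1.1} {x1.2} {x1.3} {x2.1, x2.3} {x2.2} {x3.1} {x3.2} {x3.3} {x4.1} {x4.2} {x4.3} {x5.1} {x5.2} {x5.3}


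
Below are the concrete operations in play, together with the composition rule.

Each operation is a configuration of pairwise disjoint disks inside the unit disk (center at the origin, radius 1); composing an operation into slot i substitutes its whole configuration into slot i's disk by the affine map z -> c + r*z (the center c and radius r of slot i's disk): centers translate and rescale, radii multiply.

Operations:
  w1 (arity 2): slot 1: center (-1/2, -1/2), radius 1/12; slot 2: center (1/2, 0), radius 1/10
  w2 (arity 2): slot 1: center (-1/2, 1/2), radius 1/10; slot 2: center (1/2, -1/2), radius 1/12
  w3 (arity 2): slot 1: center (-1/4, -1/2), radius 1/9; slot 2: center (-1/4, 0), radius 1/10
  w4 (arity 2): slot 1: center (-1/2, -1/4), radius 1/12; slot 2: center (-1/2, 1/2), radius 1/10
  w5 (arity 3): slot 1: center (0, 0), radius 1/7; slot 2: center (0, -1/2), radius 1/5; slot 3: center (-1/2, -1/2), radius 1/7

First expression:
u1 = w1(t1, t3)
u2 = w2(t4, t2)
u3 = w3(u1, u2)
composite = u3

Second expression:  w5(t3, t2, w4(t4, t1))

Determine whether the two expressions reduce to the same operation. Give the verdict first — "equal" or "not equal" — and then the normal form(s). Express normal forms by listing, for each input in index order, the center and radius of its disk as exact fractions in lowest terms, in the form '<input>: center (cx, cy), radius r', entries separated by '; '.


not equal — first t1: center (-11/36, -5/9), radius 1/108; t2: center (-1/5, -1/20), radius 1/120; t3: center (-7/36, -1/2), radius 1/90; t4: center (-3/10, 1/20), radius 1/100, second t1: center (-4/7, -3/7), radius 1/70; t2: center (0, -1/2), radius 1/5; t3: center (0, 0), radius 1/7; t4: center (-4/7, -15/28), radius 1/84

The first expression reduces to t1: center (-11/36, -5/9), radius 1/108; t2: center (-1/5, -1/20), radius 1/120; t3: center (-7/36, -1/2), radius 1/90; t4: center (-3/10, 1/20), radius 1/100
The second expression reduces to t1: center (-4/7, -3/7), radius 1/70; t2: center (0, -1/2), radius 1/5; t3: center (0, 0), radius 1/7; t4: center (-4/7, -15/28), radius 1/84
The forms do not match — not equal.


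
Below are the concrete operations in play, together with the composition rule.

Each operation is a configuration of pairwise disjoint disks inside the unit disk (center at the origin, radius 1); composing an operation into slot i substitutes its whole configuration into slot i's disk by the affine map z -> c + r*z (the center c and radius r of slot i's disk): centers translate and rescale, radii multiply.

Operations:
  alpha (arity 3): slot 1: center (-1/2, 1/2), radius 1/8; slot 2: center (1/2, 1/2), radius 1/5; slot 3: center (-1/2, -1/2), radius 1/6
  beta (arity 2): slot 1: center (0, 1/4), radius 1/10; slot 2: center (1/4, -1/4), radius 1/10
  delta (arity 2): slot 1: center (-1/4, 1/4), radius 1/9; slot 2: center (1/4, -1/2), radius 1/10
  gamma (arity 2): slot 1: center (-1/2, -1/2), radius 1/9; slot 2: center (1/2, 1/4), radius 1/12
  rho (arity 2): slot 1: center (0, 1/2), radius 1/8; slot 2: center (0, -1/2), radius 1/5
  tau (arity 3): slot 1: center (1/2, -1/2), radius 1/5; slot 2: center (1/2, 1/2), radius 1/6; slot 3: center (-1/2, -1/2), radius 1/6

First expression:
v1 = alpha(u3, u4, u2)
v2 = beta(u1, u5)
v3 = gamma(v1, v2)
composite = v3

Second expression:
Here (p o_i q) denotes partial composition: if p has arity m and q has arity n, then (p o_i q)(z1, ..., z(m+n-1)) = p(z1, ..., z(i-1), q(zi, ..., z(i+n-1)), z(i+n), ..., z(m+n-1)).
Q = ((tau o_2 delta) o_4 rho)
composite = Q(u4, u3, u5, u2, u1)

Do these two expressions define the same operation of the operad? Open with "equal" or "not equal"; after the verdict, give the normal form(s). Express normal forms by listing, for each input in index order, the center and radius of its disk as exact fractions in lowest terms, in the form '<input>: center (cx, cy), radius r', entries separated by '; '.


not equal: they reduce to u1: center (1/2, 13/48), radius 1/120; u2: center (-5/9, -5/9), radius 1/54; u3: center (-5/9, -4/9), radius 1/72; u4: center (-4/9, -4/9), radius 1/45; u5: center (25/48, 11/48), radius 1/120 and u1: center (-1/2, -7/12), radius 1/30; u2: center (-1/2, -5/12), radius 1/48; u3: center (11/24, 13/24), radius 1/54; u4: center (1/2, -1/2), radius 1/5; u5: center (13/24, 5/12), radius 1/60

Reducing the first expression gives u1: center (1/2, 13/48), radius 1/120; u2: center (-5/9, -5/9), radius 1/54; u3: center (-5/9, -4/9), radius 1/72; u4: center (-4/9, -4/9), radius 1/45; u5: center (25/48, 11/48), radius 1/120
Reducing the second expression gives u1: center (-1/2, -7/12), radius 1/30; u2: center (-1/2, -5/12), radius 1/48; u3: center (11/24, 13/24), radius 1/54; u4: center (1/2, -1/2), radius 1/5; u5: center (13/24, 5/12), radius 1/60
The normal forms differ: not equal.


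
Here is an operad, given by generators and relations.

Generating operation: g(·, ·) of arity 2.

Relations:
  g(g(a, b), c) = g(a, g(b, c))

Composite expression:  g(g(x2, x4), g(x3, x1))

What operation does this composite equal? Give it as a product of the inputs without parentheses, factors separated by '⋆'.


x2 ⋆ x4 ⋆ x3 ⋆ x1

All parenthesizations of g agree; list the x-inputs left to right.
g(x2, x4) linearizes to x2 ⋆ x4
g(x3, x1) linearizes to x3 ⋆ x1
g(g(x2, x4), g(x3, x1)) linearizes to x2 ⋆ x4 ⋆ x3 ⋆ x1


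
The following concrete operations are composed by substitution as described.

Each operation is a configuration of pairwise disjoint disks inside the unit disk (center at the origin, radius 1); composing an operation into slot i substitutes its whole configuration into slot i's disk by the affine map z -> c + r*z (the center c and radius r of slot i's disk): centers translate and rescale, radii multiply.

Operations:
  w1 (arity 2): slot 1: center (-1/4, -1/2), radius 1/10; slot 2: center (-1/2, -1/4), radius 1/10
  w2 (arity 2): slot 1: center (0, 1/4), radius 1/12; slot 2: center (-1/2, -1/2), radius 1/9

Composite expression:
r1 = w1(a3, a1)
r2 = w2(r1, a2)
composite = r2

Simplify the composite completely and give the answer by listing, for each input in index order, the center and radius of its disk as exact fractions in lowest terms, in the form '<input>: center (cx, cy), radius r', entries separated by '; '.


a1: center (-1/24, 11/48), radius 1/120; a2: center (-1/2, -1/2), radius 1/9; a3: center (-1/48, 5/24), radius 1/120

Each a-disk chains the slot maps above it in w2; radii multiply.
a3 passes through 2 substitutions, ending at center (-1/48, 5/24), radius 1/120
a1 passes through 2 substitutions, ending at center (-1/24, 11/48), radius 1/120
a2 passes through 1 substitution, ending at center (-1/2, -1/2), radius 1/9


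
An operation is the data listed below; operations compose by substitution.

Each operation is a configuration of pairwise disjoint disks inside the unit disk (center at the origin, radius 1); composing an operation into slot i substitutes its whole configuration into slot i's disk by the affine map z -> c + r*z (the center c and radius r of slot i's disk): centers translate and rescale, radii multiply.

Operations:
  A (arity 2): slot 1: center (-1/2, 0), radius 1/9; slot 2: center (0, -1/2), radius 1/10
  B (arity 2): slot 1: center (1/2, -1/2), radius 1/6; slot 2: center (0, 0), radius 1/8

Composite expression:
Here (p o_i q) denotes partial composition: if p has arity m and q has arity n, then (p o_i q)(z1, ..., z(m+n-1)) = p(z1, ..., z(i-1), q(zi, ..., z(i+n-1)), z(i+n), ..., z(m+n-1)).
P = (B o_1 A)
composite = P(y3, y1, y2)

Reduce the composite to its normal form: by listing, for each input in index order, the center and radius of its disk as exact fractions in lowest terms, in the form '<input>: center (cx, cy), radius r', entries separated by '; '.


y1: center (1/2, -7/12), radius 1/60; y2: center (0, 0), radius 1/8; y3: center (5/12, -1/2), radius 1/54


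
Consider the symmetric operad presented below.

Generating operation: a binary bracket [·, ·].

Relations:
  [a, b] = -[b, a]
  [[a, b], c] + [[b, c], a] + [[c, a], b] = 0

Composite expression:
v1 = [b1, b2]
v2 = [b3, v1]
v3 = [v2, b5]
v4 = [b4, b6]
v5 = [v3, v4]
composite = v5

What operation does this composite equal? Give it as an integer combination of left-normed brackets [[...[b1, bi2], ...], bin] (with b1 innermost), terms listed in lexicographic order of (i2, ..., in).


A multilinear Lie element is pinned by b1-initial words (b1 innermost).
Composite bracket: [[[b3, [b1, b2]], b5], [b4, b6]]
Each bracket splits as ab - ba, giving 32 signed words (2^5 = 32).
Coefficients come from the b1-initial words:
  b1b2b3b5b4b6 appears with sign -1, giving the term -[[[[[b1, b2], b3], b5], b4], b6]
  b1b2b3b5b6b4 appears with sign +1, giving the term +[[[[[b1, b2], b3], b5], b6], b4]

-[[[[[b1, b2], b3], b5], b4], b6] + [[[[[b1, b2], b3], b5], b6], b4]


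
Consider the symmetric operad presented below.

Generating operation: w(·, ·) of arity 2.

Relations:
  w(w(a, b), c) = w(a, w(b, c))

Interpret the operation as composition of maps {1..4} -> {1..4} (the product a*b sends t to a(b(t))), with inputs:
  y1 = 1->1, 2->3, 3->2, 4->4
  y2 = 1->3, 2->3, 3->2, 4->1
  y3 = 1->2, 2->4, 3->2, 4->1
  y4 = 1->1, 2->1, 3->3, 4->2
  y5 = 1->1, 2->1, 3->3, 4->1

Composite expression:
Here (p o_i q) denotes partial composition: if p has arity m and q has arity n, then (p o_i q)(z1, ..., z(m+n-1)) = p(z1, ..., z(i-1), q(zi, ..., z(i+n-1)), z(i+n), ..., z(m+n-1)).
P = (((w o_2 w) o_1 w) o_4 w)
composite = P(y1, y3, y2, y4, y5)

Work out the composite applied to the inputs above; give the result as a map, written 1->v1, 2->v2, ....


1->3, 2->3, 3->4, 4->3


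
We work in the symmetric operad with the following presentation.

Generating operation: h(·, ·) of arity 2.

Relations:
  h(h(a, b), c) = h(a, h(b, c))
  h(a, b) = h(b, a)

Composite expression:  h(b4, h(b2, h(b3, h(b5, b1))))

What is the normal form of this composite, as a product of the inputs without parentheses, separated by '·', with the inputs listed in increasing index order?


Both nesting and order wash out for h; what remains is which b's occur.
h(b5, b1) flattens to b5 · b1
h(b3, h(b5, b1)) flattens to b3 · b5 · b1
h(b2, h(b3, h(b5, b1))) flattens to b2 · b3 · b5 · b1
h(b4, h(b2, h(b3, h(b5, b1)))) flattens to b4 · b2 · b3 · b5 · b1
reordering the factors by index: b1 · b2 · b3 · b4 · b5

b1 · b2 · b3 · b4 · b5


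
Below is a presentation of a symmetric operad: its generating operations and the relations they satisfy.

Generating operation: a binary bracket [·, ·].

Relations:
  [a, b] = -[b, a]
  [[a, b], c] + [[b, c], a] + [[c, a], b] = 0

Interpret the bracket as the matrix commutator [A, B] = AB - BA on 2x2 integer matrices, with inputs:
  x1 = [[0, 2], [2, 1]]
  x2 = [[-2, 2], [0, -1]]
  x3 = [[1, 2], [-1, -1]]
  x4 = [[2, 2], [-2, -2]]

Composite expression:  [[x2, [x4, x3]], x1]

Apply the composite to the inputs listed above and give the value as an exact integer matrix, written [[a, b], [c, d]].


[[-24, -12], [0, 24]]

[x4, x3] = [[2, 4], [0, -2]]
[x2, [x4, x3]] = [[0, -12], [0, 0]]
[[x2, [x4, x3]], x1] = [[-24, -12], [0, 24]]


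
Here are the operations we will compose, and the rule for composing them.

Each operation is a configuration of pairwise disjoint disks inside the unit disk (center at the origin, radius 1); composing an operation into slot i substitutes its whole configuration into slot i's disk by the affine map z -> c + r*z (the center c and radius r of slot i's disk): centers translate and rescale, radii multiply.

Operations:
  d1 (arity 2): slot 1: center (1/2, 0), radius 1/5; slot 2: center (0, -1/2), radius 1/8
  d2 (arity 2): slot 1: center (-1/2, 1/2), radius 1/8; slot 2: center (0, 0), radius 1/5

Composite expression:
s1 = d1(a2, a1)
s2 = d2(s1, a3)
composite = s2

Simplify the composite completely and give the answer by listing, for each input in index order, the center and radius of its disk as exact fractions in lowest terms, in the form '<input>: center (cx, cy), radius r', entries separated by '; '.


a1: center (-1/2, 7/16), radius 1/64; a2: center (-7/16, 1/2), radius 1/40; a3: center (0, 0), radius 1/5

Follow each a-input down from d2: c' goes to c + r*c', radius to r*r'.
a2 passes through 2 substitutions, ending at center (-7/16, 1/2), radius 1/40
a1 passes through 2 substitutions, ending at center (-1/2, 7/16), radius 1/64
a3 passes through 1 substitution, ending at center (0, 0), radius 1/5


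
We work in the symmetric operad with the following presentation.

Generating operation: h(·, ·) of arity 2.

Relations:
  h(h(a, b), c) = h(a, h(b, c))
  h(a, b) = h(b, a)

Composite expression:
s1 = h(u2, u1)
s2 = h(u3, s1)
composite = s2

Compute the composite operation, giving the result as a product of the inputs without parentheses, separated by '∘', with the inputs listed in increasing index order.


u1 ∘ u2 ∘ u3

With h associative and commutative, the u-input set is all that matters.
h(u2, u1) linearizes to u2 ∘ u1
h(u3, h(u2, u1)) linearizes to u3 ∘ u2 ∘ u1
rearranged into index order: u1 ∘ u2 ∘ u3


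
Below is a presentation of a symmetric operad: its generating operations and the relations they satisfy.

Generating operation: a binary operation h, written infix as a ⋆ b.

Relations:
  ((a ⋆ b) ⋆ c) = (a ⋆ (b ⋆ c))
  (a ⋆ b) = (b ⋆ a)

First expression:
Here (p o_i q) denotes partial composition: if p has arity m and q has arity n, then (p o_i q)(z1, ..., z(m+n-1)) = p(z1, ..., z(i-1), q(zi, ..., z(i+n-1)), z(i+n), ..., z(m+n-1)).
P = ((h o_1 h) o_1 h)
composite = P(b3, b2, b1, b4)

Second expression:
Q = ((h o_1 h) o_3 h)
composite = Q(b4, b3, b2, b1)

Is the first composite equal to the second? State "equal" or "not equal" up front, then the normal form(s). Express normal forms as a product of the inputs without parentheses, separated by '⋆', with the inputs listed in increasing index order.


equal; the common form is b1 ⋆ b2 ⋆ b3 ⋆ b4

Reducing the first expression gives b1 ⋆ b2 ⋆ b3 ⋆ b4
Reducing the second expression gives b1 ⋆ b2 ⋆ b3 ⋆ b4
One common form — equal.


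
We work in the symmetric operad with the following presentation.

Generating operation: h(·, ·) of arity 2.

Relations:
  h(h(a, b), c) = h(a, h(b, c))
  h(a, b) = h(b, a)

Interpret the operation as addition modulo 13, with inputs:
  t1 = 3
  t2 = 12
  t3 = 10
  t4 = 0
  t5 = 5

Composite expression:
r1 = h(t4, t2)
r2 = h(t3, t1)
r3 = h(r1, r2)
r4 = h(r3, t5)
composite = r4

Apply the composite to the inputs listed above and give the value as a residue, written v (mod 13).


h(t4, t2) = 12
h(t3, t1) = 0
h(h(t4, t2), h(t3, t1)) = 12
h(h(h(t4, t2), h(t3, t1)), t5) = 4

4 (mod 13)


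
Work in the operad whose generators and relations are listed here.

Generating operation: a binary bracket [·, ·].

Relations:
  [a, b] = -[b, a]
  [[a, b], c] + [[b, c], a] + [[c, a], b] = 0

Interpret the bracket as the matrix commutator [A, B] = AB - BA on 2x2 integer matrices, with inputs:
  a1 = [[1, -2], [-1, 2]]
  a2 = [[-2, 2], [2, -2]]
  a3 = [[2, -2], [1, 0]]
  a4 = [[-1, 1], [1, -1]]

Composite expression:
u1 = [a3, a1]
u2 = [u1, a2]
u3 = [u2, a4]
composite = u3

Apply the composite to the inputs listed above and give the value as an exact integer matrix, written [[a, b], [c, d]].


[[32, -28], [28, -32]]


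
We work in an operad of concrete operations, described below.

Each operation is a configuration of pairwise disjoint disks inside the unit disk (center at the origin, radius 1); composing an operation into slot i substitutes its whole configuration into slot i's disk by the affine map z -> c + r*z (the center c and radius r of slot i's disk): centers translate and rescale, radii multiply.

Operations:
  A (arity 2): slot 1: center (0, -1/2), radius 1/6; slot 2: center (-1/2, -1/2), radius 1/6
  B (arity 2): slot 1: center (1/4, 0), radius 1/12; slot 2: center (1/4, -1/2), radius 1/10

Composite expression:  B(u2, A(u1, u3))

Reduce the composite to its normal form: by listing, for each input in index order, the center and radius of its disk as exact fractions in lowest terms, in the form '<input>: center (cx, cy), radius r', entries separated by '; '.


Affine substitution under B: radii multiply and u-centers shift.
input u2: composing its 1 substitution step yields center (1/4, 0), radius 1/12
input u1: composing its 2 substitution steps yields center (1/4, -11/20), radius 1/60
input u3: composing its 2 substitution steps yields center (1/5, -11/20), radius 1/60

u1: center (1/4, -11/20), radius 1/60; u2: center (1/4, 0), radius 1/12; u3: center (1/5, -11/20), radius 1/60


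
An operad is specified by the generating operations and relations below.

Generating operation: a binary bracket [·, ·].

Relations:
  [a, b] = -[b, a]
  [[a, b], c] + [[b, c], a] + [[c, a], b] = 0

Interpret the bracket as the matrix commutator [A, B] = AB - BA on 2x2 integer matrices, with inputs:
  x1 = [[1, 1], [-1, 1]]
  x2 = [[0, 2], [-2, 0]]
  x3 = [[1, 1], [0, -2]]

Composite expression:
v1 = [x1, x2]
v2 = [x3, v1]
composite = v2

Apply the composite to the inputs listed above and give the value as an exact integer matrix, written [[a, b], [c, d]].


[[0, 0], [0, 0]]

[x1, x2] = [[0, 0], [0, 0]]
[x3, [x1, x2]] = [[0, 0], [0, 0]]


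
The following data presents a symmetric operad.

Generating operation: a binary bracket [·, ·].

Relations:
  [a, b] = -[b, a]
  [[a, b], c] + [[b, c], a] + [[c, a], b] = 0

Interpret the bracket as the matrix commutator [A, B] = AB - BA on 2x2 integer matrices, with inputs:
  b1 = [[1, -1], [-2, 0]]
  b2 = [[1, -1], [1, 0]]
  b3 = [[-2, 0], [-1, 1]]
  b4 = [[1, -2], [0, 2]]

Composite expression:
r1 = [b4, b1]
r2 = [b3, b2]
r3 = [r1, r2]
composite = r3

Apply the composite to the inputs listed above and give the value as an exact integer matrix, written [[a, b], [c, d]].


[b4, b1] = [[4, 3], [-2, -4]]
[b3, b2] = [[-1, 3], [2, 1]]
[[b4, b1], [b3, b2]] = [[12, 30], [-12, -12]]

[[12, 30], [-12, -12]]


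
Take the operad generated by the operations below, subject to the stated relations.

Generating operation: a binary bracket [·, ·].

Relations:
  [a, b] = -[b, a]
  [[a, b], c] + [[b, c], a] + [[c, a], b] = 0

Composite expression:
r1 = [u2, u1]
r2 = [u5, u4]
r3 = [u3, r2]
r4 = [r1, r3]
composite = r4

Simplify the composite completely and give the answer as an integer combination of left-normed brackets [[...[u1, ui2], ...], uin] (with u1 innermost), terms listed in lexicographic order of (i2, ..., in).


[[[[u1, u2], u3], u4], u5] - [[[[u1, u2], u3], u5], u4] - [[[[u1, u2], u4], u5], u3] + [[[[u1, u2], u5], u4], u3]

In the tensor algebra, words opening u1 carry the u1-anchored form.
Composite bracket: [[u2, u1], [u3, [u5, u4]]]
Each bracket splits as ab - ba, giving 16 signed words (2^4 = 16).
The u1-initial words carry the normal form:
  u1u2u3u4u5 (sign +1) contributes +[[[[u1, u2], u3], u4], u5]
  u1u2u3u5u4 (sign -1) contributes -[[[[u1, u2], u3], u5], u4]
  u1u2u4u5u3 (sign -1) contributes -[[[[u1, u2], u4], u5], u3]
  u1u2u5u4u3 (sign +1) contributes +[[[[u1, u2], u5], u4], u3]


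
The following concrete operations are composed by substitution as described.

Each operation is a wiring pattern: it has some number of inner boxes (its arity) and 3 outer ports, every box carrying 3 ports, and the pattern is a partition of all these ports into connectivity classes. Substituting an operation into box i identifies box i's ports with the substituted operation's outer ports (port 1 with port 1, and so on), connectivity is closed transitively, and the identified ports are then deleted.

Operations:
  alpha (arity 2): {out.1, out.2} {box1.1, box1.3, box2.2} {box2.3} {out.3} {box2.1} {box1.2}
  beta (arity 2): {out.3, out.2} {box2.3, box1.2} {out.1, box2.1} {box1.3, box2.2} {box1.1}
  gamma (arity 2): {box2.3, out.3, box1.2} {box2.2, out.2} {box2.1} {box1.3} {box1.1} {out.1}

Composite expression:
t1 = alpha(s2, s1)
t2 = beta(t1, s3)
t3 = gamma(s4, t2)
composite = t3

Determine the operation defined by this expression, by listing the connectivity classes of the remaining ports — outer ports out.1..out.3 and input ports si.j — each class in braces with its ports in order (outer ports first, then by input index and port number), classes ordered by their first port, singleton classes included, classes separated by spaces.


Two ports join when wires chain via gamma-identified ports.
alpha over (s2, s1) gives {out.1, out.2} {out.3} {s1.1} {s1.2, s2.1, s2.3} {s1.3} {s2.2}, out.j being that stage's outer ports
beta over (s2, s1, s3) gives {out.1, s3.1} {out.2, out.3} {s1.1} {s1.2, s2.1, s2.3} {s1.3} {s2.2} {s3.2} {s3.3}, out.j being that stage's outer ports
gamma over (s4, s2, s1, s3) gives {out.1} {out.2, out.3, s4.2} {s1.1} {s1.2, s2.1, s2.3} {s1.3} {s2.2} {s3.1} {s3.2} {s3.3} {s4.1} {s4.3}, out.j being that stage's outer ports

{out.1} {out.2, out.3, s4.2} {s1.1} {s1.2, s2.1, s2.3} {s1.3} {s2.2} {s3.1} {s3.2} {s3.3} {s4.1} {s4.3}


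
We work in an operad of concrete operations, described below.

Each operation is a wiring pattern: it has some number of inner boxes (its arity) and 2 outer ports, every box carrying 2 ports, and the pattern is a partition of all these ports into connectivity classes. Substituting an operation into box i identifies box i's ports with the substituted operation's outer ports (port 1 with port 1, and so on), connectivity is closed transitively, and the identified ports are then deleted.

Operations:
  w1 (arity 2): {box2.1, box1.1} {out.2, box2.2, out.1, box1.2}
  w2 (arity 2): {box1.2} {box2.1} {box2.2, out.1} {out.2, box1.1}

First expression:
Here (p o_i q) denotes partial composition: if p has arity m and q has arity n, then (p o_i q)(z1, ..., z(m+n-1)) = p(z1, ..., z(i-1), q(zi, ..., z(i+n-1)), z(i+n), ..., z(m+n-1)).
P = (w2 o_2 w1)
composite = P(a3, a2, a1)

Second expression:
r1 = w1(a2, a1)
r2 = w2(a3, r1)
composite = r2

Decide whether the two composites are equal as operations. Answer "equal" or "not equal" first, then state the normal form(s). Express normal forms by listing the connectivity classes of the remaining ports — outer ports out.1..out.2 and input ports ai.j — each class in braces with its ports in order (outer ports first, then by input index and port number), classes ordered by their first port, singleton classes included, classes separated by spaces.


equal — both sides give {out.1, a1.2, a2.2} {out.2, a3.1} {a1.1, a2.1} {a3.2}

Normal form of the first expression: {out.1, a1.2, a2.2} {out.2, a3.1} {a1.1, a2.1} {a3.2}
Normal form of the second expression: {out.1, a1.2, a2.2} {out.2, a3.1} {a1.1, a2.1} {a3.2}
Both agree, so they are equal.


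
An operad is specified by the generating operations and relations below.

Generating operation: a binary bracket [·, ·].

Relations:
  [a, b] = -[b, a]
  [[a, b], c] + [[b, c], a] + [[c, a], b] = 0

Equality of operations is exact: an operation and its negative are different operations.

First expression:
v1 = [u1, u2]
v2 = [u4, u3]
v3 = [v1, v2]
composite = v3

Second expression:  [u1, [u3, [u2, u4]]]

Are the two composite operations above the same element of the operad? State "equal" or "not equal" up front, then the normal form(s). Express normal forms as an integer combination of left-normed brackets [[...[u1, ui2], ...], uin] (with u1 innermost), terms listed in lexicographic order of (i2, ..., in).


The first expression reduces to -[[[u1, u2], u3], u4] + [[[u1, u2], u4], u3]
The second expression reduces to -[[[u1, u2], u4], u3] + [[[u1, u3], u2], u4] - [[[u1, u3], u4], u2] + [[[u1, u4], u2], u3]
No match — not equal.

not equal: they reduce to -[[[u1, u2], u3], u4] + [[[u1, u2], u4], u3] and -[[[u1, u2], u4], u3] + [[[u1, u3], u2], u4] - [[[u1, u3], u4], u2] + [[[u1, u4], u2], u3]


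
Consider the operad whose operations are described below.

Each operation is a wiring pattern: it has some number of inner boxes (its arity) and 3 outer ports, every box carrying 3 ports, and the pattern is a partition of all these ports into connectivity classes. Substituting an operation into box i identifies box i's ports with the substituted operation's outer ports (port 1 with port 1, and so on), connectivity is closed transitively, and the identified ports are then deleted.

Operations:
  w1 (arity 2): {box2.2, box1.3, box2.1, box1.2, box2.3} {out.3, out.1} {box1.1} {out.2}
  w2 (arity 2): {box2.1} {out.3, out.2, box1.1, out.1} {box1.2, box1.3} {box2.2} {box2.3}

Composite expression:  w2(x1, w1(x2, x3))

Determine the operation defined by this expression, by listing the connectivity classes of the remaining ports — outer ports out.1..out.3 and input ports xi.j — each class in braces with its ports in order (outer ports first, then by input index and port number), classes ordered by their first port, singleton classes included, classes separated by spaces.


Reachability decides: close wires over w2-identified ports.
the subtree at w1 composes to {out.1, out.3} {out.2} {x2.1} {x2.2, x2.3, x3.1, x3.2, x3.3} on (x2, x3); out.j = own outer ports
the subtree at w2 composes to {out.1, out.2, out.3, x1.1} {x1.2, x1.3} {x2.1} {x2.2, x2.3, x3.1, x3.2, x3.3} on (x1, x2, x3); out.j = own outer ports

{out.1, out.2, out.3, x1.1} {x1.2, x1.3} {x2.1} {x2.2, x2.3, x3.1, x3.2, x3.3}


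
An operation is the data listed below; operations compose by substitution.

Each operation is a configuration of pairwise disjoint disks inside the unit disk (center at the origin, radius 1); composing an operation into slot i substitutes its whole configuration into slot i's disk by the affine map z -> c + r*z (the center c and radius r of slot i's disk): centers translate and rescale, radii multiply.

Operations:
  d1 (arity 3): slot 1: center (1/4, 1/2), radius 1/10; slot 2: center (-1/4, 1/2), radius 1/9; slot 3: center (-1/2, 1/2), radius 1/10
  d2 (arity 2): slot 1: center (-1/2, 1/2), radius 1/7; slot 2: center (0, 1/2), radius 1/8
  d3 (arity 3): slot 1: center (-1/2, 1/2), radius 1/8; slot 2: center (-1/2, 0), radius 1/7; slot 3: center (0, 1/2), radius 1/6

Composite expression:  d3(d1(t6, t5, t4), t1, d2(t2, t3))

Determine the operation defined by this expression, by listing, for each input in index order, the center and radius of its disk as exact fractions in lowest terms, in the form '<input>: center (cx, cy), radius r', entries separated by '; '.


t1: center (-1/2, 0), radius 1/7; t2: center (-1/12, 7/12), radius 1/42; t3: center (0, 7/12), radius 1/48; t4: center (-9/16, 9/16), radius 1/80; t5: center (-17/32, 9/16), radius 1/72; t6: center (-15/32, 9/16), radius 1/80

Each t-disk chains the slot maps above it in d3; radii multiply.
tracing t6 down its 2-map path: center (-15/32, 9/16), radius 1/80
tracing t5 down its 2-map path: center (-17/32, 9/16), radius 1/72
tracing t4 down its 2-map path: center (-9/16, 9/16), radius 1/80
tracing t1 down its 1-map path: center (-1/2, 0), radius 1/7
tracing t2 down its 2-map path: center (-1/12, 7/12), radius 1/42
tracing t3 down its 2-map path: center (0, 7/12), radius 1/48


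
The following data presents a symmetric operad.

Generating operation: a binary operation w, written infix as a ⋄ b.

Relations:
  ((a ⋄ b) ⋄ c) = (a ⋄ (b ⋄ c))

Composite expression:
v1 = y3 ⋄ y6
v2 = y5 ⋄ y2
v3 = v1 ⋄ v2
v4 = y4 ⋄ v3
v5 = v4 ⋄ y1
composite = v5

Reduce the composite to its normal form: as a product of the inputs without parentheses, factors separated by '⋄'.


y4 ⋄ y3 ⋄ y6 ⋄ y5 ⋄ y2 ⋄ y1

Under associativity of w, the answer is the y's in reading order.
(y3 ⋄ y6) reduces to y3 ⋄ y6
(y5 ⋄ y2) reduces to y5 ⋄ y2
((y3 ⋄ y6) ⋄ (y5 ⋄ y2)) reduces to y3 ⋄ y6 ⋄ y5 ⋄ y2
(y4 ⋄ ((y3 ⋄ y6) ⋄ (y5 ⋄ y2))) reduces to y4 ⋄ y3 ⋄ y6 ⋄ y5 ⋄ y2
((y4 ⋄ ((y3 ⋄ y6) ⋄ (y5 ⋄ y2))) ⋄ y1) reduces to y4 ⋄ y3 ⋄ y6 ⋄ y5 ⋄ y2 ⋄ y1


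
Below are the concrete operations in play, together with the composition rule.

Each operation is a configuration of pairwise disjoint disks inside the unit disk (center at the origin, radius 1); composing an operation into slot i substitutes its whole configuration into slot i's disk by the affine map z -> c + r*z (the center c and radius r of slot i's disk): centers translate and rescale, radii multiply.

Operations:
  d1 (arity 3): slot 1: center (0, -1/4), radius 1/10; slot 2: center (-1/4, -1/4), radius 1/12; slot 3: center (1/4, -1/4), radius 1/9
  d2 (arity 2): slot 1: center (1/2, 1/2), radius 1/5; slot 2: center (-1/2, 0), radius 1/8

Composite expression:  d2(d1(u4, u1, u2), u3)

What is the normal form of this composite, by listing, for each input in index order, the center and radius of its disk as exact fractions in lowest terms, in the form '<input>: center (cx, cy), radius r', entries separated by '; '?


u1: center (9/20, 9/20), radius 1/60; u2: center (11/20, 9/20), radius 1/45; u3: center (-1/2, 0), radius 1/8; u4: center (1/2, 9/20), radius 1/50


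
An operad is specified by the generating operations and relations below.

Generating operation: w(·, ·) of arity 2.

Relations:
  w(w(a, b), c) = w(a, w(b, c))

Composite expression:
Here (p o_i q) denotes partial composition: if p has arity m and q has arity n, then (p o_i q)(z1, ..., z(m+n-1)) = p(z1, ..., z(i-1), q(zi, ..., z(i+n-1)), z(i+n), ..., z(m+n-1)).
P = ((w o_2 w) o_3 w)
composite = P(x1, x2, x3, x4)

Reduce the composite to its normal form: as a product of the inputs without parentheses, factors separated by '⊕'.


x1 ⊕ x2 ⊕ x3 ⊕ x4

Key point: w is associative — brackets drop, the x-order remains.
w(x3, x4) spells out as x3 ⊕ x4
w(x2, w(x3, x4)) spells out as x2 ⊕ x3 ⊕ x4
w(x1, w(x2, w(x3, x4))) spells out as x1 ⊕ x2 ⊕ x3 ⊕ x4


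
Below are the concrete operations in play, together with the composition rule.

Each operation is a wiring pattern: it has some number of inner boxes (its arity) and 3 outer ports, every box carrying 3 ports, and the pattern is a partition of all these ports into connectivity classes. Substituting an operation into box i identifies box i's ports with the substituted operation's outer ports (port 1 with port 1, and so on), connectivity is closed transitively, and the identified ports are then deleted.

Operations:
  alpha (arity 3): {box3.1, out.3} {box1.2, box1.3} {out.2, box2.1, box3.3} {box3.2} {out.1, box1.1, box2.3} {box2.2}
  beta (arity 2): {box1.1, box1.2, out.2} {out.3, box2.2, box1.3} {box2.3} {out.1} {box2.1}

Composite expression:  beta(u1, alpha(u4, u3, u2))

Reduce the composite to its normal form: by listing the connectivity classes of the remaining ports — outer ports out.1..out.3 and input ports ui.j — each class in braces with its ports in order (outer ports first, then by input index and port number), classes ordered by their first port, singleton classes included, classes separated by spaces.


{out.1} {out.2, u1.1, u1.2} {out.3, u1.3, u2.3, u3.1} {u2.1} {u2.2} {u3.2} {u3.3, u4.1} {u4.2, u4.3}

After gluing at beta, chains via deleted ports link the u-ports.
stage alpha: inputs (u4, u3, u2), connectivity {out.1, u3.3, u4.1} {out.2, u2.3, u3.1} {out.3, u2.1} {u2.2} {u3.2} {u4.2, u4.3}, out.j its boundary
stage beta: inputs (u1, u4, u3, u2), connectivity {out.1} {out.2, u1.1, u1.2} {out.3, u1.3, u2.3, u3.1} {u2.1} {u2.2} {u3.2} {u3.3, u4.1} {u4.2, u4.3}, out.j its boundary
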